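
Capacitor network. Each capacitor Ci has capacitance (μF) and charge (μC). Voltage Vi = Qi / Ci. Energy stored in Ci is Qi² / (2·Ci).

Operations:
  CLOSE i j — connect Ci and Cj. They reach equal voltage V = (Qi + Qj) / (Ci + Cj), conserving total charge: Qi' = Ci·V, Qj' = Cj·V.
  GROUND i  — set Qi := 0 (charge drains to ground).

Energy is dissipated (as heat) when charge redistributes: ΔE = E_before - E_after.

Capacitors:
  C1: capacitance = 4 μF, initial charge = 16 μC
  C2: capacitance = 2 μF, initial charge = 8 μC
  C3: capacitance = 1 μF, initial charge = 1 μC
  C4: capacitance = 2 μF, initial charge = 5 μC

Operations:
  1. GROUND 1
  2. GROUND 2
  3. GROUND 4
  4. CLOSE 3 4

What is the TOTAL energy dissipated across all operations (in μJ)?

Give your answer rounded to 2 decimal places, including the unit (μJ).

Answer: 54.58 μJ

Derivation:
Initial: C1(4μF, Q=16μC, V=4.00V), C2(2μF, Q=8μC, V=4.00V), C3(1μF, Q=1μC, V=1.00V), C4(2μF, Q=5μC, V=2.50V)
Op 1: GROUND 1: Q1=0; energy lost=32.000
Op 2: GROUND 2: Q2=0; energy lost=16.000
Op 3: GROUND 4: Q4=0; energy lost=6.250
Op 4: CLOSE 3-4: Q_total=1.00, C_total=3.00, V=0.33; Q3=0.33, Q4=0.67; dissipated=0.333
Total dissipated: 54.583 μJ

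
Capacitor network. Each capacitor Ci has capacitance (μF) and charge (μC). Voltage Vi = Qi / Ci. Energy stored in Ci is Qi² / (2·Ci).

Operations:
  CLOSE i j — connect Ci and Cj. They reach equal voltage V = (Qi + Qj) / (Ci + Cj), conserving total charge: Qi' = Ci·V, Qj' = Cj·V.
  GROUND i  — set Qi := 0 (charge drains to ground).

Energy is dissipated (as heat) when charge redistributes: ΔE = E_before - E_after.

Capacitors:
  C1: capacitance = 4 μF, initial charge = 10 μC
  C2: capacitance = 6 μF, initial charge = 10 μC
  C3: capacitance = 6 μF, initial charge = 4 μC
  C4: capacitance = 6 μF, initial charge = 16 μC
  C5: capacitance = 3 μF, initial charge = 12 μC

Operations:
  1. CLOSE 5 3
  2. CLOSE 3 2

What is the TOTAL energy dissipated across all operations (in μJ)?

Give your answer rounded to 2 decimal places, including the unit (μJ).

Answer: 11.13 μJ

Derivation:
Initial: C1(4μF, Q=10μC, V=2.50V), C2(6μF, Q=10μC, V=1.67V), C3(6μF, Q=4μC, V=0.67V), C4(6μF, Q=16μC, V=2.67V), C5(3μF, Q=12μC, V=4.00V)
Op 1: CLOSE 5-3: Q_total=16.00, C_total=9.00, V=1.78; Q5=5.33, Q3=10.67; dissipated=11.111
Op 2: CLOSE 3-2: Q_total=20.67, C_total=12.00, V=1.72; Q3=10.33, Q2=10.33; dissipated=0.019
Total dissipated: 11.130 μJ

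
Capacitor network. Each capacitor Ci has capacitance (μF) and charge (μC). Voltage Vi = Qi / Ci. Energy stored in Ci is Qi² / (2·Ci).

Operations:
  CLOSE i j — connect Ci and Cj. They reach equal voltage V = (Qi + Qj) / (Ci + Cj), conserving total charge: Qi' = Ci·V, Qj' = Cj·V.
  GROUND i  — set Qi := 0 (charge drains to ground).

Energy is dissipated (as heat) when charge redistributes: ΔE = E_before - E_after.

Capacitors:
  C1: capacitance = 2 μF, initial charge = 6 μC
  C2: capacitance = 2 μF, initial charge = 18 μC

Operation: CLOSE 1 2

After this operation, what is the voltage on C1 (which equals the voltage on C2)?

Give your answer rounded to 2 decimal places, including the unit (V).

Answer: 6.00 V

Derivation:
Initial: C1(2μF, Q=6μC, V=3.00V), C2(2μF, Q=18μC, V=9.00V)
Op 1: CLOSE 1-2: Q_total=24.00, C_total=4.00, V=6.00; Q1=12.00, Q2=12.00; dissipated=18.000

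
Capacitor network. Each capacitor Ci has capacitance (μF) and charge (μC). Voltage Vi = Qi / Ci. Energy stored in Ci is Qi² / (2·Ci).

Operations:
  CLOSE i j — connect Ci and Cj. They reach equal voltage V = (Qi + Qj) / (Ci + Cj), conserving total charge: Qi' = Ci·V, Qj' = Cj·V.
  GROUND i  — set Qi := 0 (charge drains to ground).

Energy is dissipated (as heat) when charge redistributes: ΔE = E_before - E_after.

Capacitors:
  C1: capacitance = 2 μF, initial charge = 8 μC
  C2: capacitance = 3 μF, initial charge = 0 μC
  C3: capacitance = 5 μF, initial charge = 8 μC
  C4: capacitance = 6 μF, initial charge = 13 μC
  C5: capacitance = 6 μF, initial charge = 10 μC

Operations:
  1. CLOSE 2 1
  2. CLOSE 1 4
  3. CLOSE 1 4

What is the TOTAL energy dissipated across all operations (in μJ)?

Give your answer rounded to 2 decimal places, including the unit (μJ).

Answer: 9.84 μJ

Derivation:
Initial: C1(2μF, Q=8μC, V=4.00V), C2(3μF, Q=0μC, V=0.00V), C3(5μF, Q=8μC, V=1.60V), C4(6μF, Q=13μC, V=2.17V), C5(6μF, Q=10μC, V=1.67V)
Op 1: CLOSE 2-1: Q_total=8.00, C_total=5.00, V=1.60; Q2=4.80, Q1=3.20; dissipated=9.600
Op 2: CLOSE 1-4: Q_total=16.20, C_total=8.00, V=2.02; Q1=4.05, Q4=12.15; dissipated=0.241
Op 3: CLOSE 1-4: Q_total=16.20, C_total=8.00, V=2.02; Q1=4.05, Q4=12.15; dissipated=0.000
Total dissipated: 9.841 μJ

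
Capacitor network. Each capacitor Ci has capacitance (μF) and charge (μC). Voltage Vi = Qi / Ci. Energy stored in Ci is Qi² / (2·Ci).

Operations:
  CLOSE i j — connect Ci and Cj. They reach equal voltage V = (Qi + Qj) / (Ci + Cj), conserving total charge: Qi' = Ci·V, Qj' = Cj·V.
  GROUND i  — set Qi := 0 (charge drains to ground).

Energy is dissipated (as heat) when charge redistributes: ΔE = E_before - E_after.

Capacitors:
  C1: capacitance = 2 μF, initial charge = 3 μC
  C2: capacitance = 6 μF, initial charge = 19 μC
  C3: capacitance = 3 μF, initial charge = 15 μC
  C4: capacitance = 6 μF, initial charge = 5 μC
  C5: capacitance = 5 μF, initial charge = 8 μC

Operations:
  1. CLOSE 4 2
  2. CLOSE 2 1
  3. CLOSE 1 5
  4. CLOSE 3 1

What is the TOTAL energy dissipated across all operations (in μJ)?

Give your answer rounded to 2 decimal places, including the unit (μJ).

Answer: 15.03 μJ

Derivation:
Initial: C1(2μF, Q=3μC, V=1.50V), C2(6μF, Q=19μC, V=3.17V), C3(3μF, Q=15μC, V=5.00V), C4(6μF, Q=5μC, V=0.83V), C5(5μF, Q=8μC, V=1.60V)
Op 1: CLOSE 4-2: Q_total=24.00, C_total=12.00, V=2.00; Q4=12.00, Q2=12.00; dissipated=8.167
Op 2: CLOSE 2-1: Q_total=15.00, C_total=8.00, V=1.88; Q2=11.25, Q1=3.75; dissipated=0.188
Op 3: CLOSE 1-5: Q_total=11.75, C_total=7.00, V=1.68; Q1=3.36, Q5=8.39; dissipated=0.054
Op 4: CLOSE 3-1: Q_total=18.36, C_total=5.00, V=3.67; Q3=11.01, Q1=7.34; dissipated=6.619
Total dissipated: 15.027 μJ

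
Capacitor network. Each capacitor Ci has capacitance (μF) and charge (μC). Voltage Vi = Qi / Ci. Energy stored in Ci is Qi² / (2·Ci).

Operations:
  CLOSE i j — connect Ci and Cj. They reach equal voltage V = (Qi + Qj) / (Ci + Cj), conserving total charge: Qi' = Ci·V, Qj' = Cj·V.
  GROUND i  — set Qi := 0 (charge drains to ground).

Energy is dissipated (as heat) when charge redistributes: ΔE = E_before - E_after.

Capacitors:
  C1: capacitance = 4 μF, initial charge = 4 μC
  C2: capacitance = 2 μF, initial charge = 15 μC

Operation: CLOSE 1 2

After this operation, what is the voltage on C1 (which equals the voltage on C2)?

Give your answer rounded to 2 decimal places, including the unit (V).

Answer: 3.17 V

Derivation:
Initial: C1(4μF, Q=4μC, V=1.00V), C2(2μF, Q=15μC, V=7.50V)
Op 1: CLOSE 1-2: Q_total=19.00, C_total=6.00, V=3.17; Q1=12.67, Q2=6.33; dissipated=28.167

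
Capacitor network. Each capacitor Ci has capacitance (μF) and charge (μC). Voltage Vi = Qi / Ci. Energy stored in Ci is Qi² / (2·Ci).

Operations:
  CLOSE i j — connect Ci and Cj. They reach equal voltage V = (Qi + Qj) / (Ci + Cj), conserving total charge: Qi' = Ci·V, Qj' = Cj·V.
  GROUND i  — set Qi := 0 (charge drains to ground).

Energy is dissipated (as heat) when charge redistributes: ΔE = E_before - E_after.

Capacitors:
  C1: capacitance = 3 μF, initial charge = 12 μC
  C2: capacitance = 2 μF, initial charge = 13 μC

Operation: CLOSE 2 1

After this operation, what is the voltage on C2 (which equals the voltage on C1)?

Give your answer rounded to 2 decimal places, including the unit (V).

Initial: C1(3μF, Q=12μC, V=4.00V), C2(2μF, Q=13μC, V=6.50V)
Op 1: CLOSE 2-1: Q_total=25.00, C_total=5.00, V=5.00; Q2=10.00, Q1=15.00; dissipated=3.750

Answer: 5.00 V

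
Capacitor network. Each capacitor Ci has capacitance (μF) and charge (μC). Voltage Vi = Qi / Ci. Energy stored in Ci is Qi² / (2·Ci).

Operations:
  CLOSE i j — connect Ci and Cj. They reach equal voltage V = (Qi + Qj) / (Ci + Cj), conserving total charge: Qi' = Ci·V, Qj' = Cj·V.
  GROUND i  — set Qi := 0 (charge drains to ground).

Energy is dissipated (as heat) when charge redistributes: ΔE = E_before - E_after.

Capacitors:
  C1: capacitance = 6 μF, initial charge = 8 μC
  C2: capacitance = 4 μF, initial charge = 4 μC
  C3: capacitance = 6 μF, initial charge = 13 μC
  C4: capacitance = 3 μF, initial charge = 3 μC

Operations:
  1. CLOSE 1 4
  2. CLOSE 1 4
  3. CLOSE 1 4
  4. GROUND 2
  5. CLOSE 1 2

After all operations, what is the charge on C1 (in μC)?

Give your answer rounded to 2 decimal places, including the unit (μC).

Answer: 4.40 μC

Derivation:
Initial: C1(6μF, Q=8μC, V=1.33V), C2(4μF, Q=4μC, V=1.00V), C3(6μF, Q=13μC, V=2.17V), C4(3μF, Q=3μC, V=1.00V)
Op 1: CLOSE 1-4: Q_total=11.00, C_total=9.00, V=1.22; Q1=7.33, Q4=3.67; dissipated=0.111
Op 2: CLOSE 1-4: Q_total=11.00, C_total=9.00, V=1.22; Q1=7.33, Q4=3.67; dissipated=0.000
Op 3: CLOSE 1-4: Q_total=11.00, C_total=9.00, V=1.22; Q1=7.33, Q4=3.67; dissipated=0.000
Op 4: GROUND 2: Q2=0; energy lost=2.000
Op 5: CLOSE 1-2: Q_total=7.33, C_total=10.00, V=0.73; Q1=4.40, Q2=2.93; dissipated=1.793
Final charges: Q1=4.40, Q2=2.93, Q3=13.00, Q4=3.67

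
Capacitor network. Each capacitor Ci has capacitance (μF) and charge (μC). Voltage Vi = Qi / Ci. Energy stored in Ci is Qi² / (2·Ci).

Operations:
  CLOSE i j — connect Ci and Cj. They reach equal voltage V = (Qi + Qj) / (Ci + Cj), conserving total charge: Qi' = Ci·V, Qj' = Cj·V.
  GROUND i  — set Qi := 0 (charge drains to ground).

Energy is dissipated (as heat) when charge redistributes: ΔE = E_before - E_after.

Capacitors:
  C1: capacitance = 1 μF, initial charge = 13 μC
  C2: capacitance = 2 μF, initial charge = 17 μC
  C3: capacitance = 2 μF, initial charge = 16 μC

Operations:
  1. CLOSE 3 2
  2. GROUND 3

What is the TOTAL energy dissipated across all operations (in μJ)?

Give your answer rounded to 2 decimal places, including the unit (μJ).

Answer: 68.19 μJ

Derivation:
Initial: C1(1μF, Q=13μC, V=13.00V), C2(2μF, Q=17μC, V=8.50V), C3(2μF, Q=16μC, V=8.00V)
Op 1: CLOSE 3-2: Q_total=33.00, C_total=4.00, V=8.25; Q3=16.50, Q2=16.50; dissipated=0.125
Op 2: GROUND 3: Q3=0; energy lost=68.062
Total dissipated: 68.188 μJ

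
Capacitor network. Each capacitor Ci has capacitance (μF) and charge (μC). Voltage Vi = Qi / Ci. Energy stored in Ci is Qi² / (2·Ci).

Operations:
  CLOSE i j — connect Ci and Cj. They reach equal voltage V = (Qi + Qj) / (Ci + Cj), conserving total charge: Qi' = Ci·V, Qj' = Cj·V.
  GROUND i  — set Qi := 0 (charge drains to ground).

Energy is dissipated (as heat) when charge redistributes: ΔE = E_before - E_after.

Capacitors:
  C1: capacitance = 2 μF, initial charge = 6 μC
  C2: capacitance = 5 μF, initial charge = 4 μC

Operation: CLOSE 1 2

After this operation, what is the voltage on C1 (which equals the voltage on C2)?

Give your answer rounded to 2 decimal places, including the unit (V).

Answer: 1.43 V

Derivation:
Initial: C1(2μF, Q=6μC, V=3.00V), C2(5μF, Q=4μC, V=0.80V)
Op 1: CLOSE 1-2: Q_total=10.00, C_total=7.00, V=1.43; Q1=2.86, Q2=7.14; dissipated=3.457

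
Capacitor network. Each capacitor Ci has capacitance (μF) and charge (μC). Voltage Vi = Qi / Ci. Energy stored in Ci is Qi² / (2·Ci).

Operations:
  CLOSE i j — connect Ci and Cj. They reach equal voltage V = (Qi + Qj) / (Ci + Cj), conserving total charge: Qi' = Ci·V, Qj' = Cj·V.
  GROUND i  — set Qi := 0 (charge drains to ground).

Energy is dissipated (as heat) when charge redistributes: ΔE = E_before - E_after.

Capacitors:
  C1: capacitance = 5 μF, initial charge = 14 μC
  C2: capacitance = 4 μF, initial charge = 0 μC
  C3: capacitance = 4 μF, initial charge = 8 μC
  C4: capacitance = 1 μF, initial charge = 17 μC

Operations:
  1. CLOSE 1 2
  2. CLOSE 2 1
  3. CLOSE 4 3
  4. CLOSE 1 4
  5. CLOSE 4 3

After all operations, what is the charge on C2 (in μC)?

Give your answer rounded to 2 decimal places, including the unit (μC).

Initial: C1(5μF, Q=14μC, V=2.80V), C2(4μF, Q=0μC, V=0.00V), C3(4μF, Q=8μC, V=2.00V), C4(1μF, Q=17μC, V=17.00V)
Op 1: CLOSE 1-2: Q_total=14.00, C_total=9.00, V=1.56; Q1=7.78, Q2=6.22; dissipated=8.711
Op 2: CLOSE 2-1: Q_total=14.00, C_total=9.00, V=1.56; Q2=6.22, Q1=7.78; dissipated=0.000
Op 3: CLOSE 4-3: Q_total=25.00, C_total=5.00, V=5.00; Q4=5.00, Q3=20.00; dissipated=90.000
Op 4: CLOSE 1-4: Q_total=12.78, C_total=6.00, V=2.13; Q1=10.65, Q4=2.13; dissipated=4.943
Op 5: CLOSE 4-3: Q_total=22.13, C_total=5.00, V=4.43; Q4=4.43, Q3=17.70; dissipated=3.296
Final charges: Q1=10.65, Q2=6.22, Q3=17.70, Q4=4.43

Answer: 6.22 μC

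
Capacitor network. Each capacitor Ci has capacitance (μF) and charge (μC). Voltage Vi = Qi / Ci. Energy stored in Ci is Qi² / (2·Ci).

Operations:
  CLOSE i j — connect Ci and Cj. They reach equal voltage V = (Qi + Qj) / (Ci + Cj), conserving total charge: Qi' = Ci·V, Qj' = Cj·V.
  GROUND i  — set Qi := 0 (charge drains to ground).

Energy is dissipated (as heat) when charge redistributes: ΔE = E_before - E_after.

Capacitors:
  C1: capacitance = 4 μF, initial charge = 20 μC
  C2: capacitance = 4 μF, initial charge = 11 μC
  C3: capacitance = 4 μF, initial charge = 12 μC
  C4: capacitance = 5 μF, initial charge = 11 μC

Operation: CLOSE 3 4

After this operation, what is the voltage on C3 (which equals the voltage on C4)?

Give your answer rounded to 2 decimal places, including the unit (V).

Answer: 2.56 V

Derivation:
Initial: C1(4μF, Q=20μC, V=5.00V), C2(4μF, Q=11μC, V=2.75V), C3(4μF, Q=12μC, V=3.00V), C4(5μF, Q=11μC, V=2.20V)
Op 1: CLOSE 3-4: Q_total=23.00, C_total=9.00, V=2.56; Q3=10.22, Q4=12.78; dissipated=0.711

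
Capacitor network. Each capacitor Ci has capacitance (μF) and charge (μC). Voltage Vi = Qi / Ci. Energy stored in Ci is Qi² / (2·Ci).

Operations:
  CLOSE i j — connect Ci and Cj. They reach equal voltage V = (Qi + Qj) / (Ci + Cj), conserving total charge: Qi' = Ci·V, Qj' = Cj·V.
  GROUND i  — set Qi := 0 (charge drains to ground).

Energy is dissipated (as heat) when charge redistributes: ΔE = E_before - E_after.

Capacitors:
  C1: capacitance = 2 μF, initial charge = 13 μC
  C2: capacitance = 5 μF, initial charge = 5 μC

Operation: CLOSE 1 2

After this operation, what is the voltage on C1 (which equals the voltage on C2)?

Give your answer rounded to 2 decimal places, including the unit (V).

Answer: 2.57 V

Derivation:
Initial: C1(2μF, Q=13μC, V=6.50V), C2(5μF, Q=5μC, V=1.00V)
Op 1: CLOSE 1-2: Q_total=18.00, C_total=7.00, V=2.57; Q1=5.14, Q2=12.86; dissipated=21.607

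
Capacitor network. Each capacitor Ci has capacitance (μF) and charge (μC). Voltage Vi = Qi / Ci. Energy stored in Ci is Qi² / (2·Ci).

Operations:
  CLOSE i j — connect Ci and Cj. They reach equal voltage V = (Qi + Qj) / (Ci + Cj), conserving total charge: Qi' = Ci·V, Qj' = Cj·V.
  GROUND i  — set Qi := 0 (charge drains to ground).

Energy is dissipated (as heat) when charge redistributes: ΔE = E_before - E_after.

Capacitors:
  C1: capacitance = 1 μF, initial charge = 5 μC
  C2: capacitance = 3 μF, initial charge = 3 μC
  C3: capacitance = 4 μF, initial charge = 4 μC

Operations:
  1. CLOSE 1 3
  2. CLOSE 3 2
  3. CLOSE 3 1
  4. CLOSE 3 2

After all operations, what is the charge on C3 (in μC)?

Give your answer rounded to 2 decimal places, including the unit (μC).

Initial: C1(1μF, Q=5μC, V=5.00V), C2(3μF, Q=3μC, V=1.00V), C3(4μF, Q=4μC, V=1.00V)
Op 1: CLOSE 1-3: Q_total=9.00, C_total=5.00, V=1.80; Q1=1.80, Q3=7.20; dissipated=6.400
Op 2: CLOSE 3-2: Q_total=10.20, C_total=7.00, V=1.46; Q3=5.83, Q2=4.37; dissipated=0.549
Op 3: CLOSE 3-1: Q_total=7.63, C_total=5.00, V=1.53; Q3=6.10, Q1=1.53; dissipated=0.047
Op 4: CLOSE 3-2: Q_total=10.47, C_total=7.00, V=1.50; Q3=5.99, Q2=4.49; dissipated=0.004
Final charges: Q1=1.53, Q2=4.49, Q3=5.99

Answer: 5.99 μC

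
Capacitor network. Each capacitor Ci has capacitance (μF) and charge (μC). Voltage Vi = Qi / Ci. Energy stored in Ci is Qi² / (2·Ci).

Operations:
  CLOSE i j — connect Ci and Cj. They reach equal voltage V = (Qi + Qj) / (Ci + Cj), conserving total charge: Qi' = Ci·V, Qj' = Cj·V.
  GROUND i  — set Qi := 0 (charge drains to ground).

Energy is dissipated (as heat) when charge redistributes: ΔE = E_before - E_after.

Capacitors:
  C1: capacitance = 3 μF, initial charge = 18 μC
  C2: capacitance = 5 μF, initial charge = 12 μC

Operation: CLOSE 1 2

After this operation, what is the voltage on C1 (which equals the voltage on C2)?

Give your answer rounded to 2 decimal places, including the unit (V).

Answer: 3.75 V

Derivation:
Initial: C1(3μF, Q=18μC, V=6.00V), C2(5μF, Q=12μC, V=2.40V)
Op 1: CLOSE 1-2: Q_total=30.00, C_total=8.00, V=3.75; Q1=11.25, Q2=18.75; dissipated=12.150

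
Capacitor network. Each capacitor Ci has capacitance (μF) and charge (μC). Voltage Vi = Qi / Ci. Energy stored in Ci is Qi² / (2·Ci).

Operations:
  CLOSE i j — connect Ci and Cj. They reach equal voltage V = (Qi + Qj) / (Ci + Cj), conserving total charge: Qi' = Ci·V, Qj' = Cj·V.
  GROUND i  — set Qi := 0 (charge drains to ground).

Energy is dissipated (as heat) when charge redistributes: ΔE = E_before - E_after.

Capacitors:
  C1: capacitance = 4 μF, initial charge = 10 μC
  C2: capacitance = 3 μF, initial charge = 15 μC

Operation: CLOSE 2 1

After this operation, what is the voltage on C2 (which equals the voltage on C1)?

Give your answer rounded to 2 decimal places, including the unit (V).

Initial: C1(4μF, Q=10μC, V=2.50V), C2(3μF, Q=15μC, V=5.00V)
Op 1: CLOSE 2-1: Q_total=25.00, C_total=7.00, V=3.57; Q2=10.71, Q1=14.29; dissipated=5.357

Answer: 3.57 V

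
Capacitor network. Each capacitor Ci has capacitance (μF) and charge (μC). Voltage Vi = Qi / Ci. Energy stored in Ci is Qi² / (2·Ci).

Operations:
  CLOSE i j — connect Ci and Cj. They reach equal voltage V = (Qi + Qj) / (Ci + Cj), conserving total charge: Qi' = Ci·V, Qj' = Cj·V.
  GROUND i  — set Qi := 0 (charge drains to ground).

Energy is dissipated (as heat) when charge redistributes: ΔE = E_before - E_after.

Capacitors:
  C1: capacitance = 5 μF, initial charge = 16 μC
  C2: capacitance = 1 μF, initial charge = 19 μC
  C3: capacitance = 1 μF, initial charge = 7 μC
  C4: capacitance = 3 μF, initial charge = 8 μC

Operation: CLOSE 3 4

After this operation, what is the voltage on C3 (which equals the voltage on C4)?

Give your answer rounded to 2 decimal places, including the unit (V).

Initial: C1(5μF, Q=16μC, V=3.20V), C2(1μF, Q=19μC, V=19.00V), C3(1μF, Q=7μC, V=7.00V), C4(3μF, Q=8μC, V=2.67V)
Op 1: CLOSE 3-4: Q_total=15.00, C_total=4.00, V=3.75; Q3=3.75, Q4=11.25; dissipated=7.042

Answer: 3.75 V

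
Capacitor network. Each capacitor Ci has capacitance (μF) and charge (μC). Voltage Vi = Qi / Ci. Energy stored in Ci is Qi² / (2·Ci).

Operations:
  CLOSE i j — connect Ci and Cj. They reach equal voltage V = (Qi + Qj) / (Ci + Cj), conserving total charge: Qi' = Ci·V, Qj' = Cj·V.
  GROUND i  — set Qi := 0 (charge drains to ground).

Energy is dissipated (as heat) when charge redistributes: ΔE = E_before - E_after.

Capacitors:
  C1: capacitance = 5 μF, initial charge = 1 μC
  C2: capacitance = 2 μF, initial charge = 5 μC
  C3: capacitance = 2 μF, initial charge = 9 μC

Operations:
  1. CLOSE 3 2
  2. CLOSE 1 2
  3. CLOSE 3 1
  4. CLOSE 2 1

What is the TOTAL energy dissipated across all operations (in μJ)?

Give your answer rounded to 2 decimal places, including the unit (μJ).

Answer: 14.07 μJ

Derivation:
Initial: C1(5μF, Q=1μC, V=0.20V), C2(2μF, Q=5μC, V=2.50V), C3(2μF, Q=9μC, V=4.50V)
Op 1: CLOSE 3-2: Q_total=14.00, C_total=4.00, V=3.50; Q3=7.00, Q2=7.00; dissipated=2.000
Op 2: CLOSE 1-2: Q_total=8.00, C_total=7.00, V=1.14; Q1=5.71, Q2=2.29; dissipated=7.779
Op 3: CLOSE 3-1: Q_total=12.71, C_total=7.00, V=1.82; Q3=3.63, Q1=9.08; dissipated=3.969
Op 4: CLOSE 2-1: Q_total=11.37, C_total=7.00, V=1.62; Q2=3.25, Q1=8.12; dissipated=0.324
Total dissipated: 14.071 μJ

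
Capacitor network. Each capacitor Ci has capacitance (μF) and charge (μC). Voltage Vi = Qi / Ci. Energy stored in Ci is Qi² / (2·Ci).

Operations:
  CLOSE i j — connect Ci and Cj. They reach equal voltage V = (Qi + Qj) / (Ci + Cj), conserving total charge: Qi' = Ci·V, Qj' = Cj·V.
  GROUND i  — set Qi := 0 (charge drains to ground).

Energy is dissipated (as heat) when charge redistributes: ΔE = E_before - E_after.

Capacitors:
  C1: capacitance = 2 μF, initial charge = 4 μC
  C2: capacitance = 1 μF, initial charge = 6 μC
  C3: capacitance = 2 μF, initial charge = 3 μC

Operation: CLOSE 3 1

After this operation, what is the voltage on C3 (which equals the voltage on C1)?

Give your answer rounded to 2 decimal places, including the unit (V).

Answer: 1.75 V

Derivation:
Initial: C1(2μF, Q=4μC, V=2.00V), C2(1μF, Q=6μC, V=6.00V), C3(2μF, Q=3μC, V=1.50V)
Op 1: CLOSE 3-1: Q_total=7.00, C_total=4.00, V=1.75; Q3=3.50, Q1=3.50; dissipated=0.125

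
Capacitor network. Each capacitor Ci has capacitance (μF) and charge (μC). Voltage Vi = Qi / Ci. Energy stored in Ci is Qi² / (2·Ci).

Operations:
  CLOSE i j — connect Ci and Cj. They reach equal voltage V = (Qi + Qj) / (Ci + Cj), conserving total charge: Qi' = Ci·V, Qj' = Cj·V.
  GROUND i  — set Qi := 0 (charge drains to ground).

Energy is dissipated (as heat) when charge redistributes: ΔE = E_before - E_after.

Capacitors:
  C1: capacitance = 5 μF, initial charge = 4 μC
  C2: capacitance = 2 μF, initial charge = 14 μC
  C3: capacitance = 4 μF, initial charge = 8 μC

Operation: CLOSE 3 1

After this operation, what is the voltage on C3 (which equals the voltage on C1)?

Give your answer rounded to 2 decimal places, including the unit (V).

Initial: C1(5μF, Q=4μC, V=0.80V), C2(2μF, Q=14μC, V=7.00V), C3(4μF, Q=8μC, V=2.00V)
Op 1: CLOSE 3-1: Q_total=12.00, C_total=9.00, V=1.33; Q3=5.33, Q1=6.67; dissipated=1.600

Answer: 1.33 V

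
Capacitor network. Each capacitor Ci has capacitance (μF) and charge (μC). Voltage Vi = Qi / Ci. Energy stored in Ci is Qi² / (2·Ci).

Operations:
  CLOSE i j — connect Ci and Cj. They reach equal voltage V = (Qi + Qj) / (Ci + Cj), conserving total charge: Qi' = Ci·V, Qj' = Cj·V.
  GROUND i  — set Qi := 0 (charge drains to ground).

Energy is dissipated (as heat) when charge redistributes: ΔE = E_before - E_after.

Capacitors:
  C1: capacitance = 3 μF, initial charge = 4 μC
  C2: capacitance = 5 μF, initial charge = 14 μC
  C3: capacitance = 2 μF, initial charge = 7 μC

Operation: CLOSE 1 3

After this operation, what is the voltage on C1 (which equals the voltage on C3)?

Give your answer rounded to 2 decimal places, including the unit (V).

Initial: C1(3μF, Q=4μC, V=1.33V), C2(5μF, Q=14μC, V=2.80V), C3(2μF, Q=7μC, V=3.50V)
Op 1: CLOSE 1-3: Q_total=11.00, C_total=5.00, V=2.20; Q1=6.60, Q3=4.40; dissipated=2.817

Answer: 2.20 V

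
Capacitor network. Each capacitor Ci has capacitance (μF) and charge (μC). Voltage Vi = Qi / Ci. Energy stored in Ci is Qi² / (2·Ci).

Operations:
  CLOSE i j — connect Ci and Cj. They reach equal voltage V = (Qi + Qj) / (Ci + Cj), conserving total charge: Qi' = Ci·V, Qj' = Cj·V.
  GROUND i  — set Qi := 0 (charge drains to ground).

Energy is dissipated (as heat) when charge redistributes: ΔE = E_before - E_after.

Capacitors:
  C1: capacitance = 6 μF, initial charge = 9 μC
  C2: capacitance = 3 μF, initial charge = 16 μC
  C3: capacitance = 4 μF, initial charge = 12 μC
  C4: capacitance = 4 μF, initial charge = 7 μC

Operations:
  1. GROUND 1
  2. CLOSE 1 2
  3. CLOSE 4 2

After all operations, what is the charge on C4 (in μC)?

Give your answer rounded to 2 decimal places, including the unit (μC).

Answer: 7.05 μC

Derivation:
Initial: C1(6μF, Q=9μC, V=1.50V), C2(3μF, Q=16μC, V=5.33V), C3(4μF, Q=12μC, V=3.00V), C4(4μF, Q=7μC, V=1.75V)
Op 1: GROUND 1: Q1=0; energy lost=6.750
Op 2: CLOSE 1-2: Q_total=16.00, C_total=9.00, V=1.78; Q1=10.67, Q2=5.33; dissipated=28.444
Op 3: CLOSE 4-2: Q_total=12.33, C_total=7.00, V=1.76; Q4=7.05, Q2=5.29; dissipated=0.001
Final charges: Q1=10.67, Q2=5.29, Q3=12.00, Q4=7.05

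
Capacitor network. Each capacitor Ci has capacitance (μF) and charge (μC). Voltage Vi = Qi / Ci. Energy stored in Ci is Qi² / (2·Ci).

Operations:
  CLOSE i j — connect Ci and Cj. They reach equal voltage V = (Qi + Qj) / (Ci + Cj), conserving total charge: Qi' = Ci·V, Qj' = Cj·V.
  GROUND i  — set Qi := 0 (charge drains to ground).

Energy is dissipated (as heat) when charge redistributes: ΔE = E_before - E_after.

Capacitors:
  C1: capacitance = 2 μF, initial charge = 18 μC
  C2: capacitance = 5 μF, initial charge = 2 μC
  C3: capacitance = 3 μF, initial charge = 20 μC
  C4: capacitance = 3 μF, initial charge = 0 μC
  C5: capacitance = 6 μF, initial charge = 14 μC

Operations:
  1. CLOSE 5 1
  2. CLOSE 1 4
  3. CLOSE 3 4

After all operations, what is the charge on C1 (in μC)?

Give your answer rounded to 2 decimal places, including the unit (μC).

Initial: C1(2μF, Q=18μC, V=9.00V), C2(5μF, Q=2μC, V=0.40V), C3(3μF, Q=20μC, V=6.67V), C4(3μF, Q=0μC, V=0.00V), C5(6μF, Q=14μC, V=2.33V)
Op 1: CLOSE 5-1: Q_total=32.00, C_total=8.00, V=4.00; Q5=24.00, Q1=8.00; dissipated=33.333
Op 2: CLOSE 1-4: Q_total=8.00, C_total=5.00, V=1.60; Q1=3.20, Q4=4.80; dissipated=9.600
Op 3: CLOSE 3-4: Q_total=24.80, C_total=6.00, V=4.13; Q3=12.40, Q4=12.40; dissipated=19.253
Final charges: Q1=3.20, Q2=2.00, Q3=12.40, Q4=12.40, Q5=24.00

Answer: 3.20 μC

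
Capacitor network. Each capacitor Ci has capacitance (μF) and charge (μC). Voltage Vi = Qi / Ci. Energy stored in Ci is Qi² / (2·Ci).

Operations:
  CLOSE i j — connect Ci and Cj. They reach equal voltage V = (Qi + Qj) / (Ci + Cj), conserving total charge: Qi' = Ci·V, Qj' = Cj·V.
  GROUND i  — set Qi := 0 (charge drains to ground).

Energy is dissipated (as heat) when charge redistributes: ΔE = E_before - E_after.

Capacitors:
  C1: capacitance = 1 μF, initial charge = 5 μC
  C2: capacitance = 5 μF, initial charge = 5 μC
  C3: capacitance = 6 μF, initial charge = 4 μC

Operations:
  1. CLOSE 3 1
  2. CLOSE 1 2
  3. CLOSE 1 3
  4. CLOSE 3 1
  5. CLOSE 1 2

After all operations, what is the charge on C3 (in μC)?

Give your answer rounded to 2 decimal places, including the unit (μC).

Answer: 7.51 μC

Derivation:
Initial: C1(1μF, Q=5μC, V=5.00V), C2(5μF, Q=5μC, V=1.00V), C3(6μF, Q=4μC, V=0.67V)
Op 1: CLOSE 3-1: Q_total=9.00, C_total=7.00, V=1.29; Q3=7.71, Q1=1.29; dissipated=8.048
Op 2: CLOSE 1-2: Q_total=6.29, C_total=6.00, V=1.05; Q1=1.05, Q2=5.24; dissipated=0.034
Op 3: CLOSE 1-3: Q_total=8.76, C_total=7.00, V=1.25; Q1=1.25, Q3=7.51; dissipated=0.024
Op 4: CLOSE 3-1: Q_total=8.76, C_total=7.00, V=1.25; Q3=7.51, Q1=1.25; dissipated=0.000
Op 5: CLOSE 1-2: Q_total=6.49, C_total=6.00, V=1.08; Q1=1.08, Q2=5.41; dissipated=0.017
Final charges: Q1=1.08, Q2=5.41, Q3=7.51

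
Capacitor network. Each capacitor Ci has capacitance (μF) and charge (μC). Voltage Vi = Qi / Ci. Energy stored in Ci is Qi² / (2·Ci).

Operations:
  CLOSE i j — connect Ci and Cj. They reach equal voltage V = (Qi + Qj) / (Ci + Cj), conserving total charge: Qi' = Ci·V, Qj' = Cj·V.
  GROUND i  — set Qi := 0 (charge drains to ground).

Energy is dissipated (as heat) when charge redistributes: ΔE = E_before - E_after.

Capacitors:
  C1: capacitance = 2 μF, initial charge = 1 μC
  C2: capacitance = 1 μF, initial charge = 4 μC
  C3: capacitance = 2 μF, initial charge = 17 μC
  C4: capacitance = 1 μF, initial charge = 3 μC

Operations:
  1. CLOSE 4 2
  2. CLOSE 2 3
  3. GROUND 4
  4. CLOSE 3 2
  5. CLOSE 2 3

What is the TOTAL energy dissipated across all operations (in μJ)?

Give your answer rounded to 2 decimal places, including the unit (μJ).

Initial: C1(2μF, Q=1μC, V=0.50V), C2(1μF, Q=4μC, V=4.00V), C3(2μF, Q=17μC, V=8.50V), C4(1μF, Q=3μC, V=3.00V)
Op 1: CLOSE 4-2: Q_total=7.00, C_total=2.00, V=3.50; Q4=3.50, Q2=3.50; dissipated=0.250
Op 2: CLOSE 2-3: Q_total=20.50, C_total=3.00, V=6.83; Q2=6.83, Q3=13.67; dissipated=8.333
Op 3: GROUND 4: Q4=0; energy lost=6.125
Op 4: CLOSE 3-2: Q_total=20.50, C_total=3.00, V=6.83; Q3=13.67, Q2=6.83; dissipated=0.000
Op 5: CLOSE 2-3: Q_total=20.50, C_total=3.00, V=6.83; Q2=6.83, Q3=13.67; dissipated=0.000
Total dissipated: 14.708 μJ

Answer: 14.71 μJ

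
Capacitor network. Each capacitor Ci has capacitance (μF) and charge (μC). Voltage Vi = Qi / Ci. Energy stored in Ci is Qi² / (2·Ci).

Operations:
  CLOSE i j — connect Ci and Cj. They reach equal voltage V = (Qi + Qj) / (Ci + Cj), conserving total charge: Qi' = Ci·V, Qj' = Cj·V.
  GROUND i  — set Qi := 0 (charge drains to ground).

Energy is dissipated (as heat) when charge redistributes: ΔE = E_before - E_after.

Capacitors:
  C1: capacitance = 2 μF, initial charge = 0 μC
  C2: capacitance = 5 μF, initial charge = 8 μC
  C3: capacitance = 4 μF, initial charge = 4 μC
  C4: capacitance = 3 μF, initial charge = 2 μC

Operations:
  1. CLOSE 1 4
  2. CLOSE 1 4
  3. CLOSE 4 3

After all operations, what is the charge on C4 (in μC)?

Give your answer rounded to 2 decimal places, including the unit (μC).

Answer: 2.23 μC

Derivation:
Initial: C1(2μF, Q=0μC, V=0.00V), C2(5μF, Q=8μC, V=1.60V), C3(4μF, Q=4μC, V=1.00V), C4(3μF, Q=2μC, V=0.67V)
Op 1: CLOSE 1-4: Q_total=2.00, C_total=5.00, V=0.40; Q1=0.80, Q4=1.20; dissipated=0.267
Op 2: CLOSE 1-4: Q_total=2.00, C_total=5.00, V=0.40; Q1=0.80, Q4=1.20; dissipated=0.000
Op 3: CLOSE 4-3: Q_total=5.20, C_total=7.00, V=0.74; Q4=2.23, Q3=2.97; dissipated=0.309
Final charges: Q1=0.80, Q2=8.00, Q3=2.97, Q4=2.23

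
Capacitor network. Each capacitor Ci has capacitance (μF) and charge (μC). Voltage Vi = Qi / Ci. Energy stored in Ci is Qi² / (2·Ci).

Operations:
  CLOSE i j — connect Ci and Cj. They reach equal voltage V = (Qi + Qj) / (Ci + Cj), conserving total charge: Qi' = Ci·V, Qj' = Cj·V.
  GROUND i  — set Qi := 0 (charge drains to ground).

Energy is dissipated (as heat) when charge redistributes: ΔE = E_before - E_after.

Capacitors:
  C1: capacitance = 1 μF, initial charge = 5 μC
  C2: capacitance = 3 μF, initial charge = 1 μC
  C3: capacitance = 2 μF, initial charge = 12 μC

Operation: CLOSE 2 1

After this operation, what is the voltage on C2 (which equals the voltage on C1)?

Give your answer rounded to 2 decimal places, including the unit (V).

Initial: C1(1μF, Q=5μC, V=5.00V), C2(3μF, Q=1μC, V=0.33V), C3(2μF, Q=12μC, V=6.00V)
Op 1: CLOSE 2-1: Q_total=6.00, C_total=4.00, V=1.50; Q2=4.50, Q1=1.50; dissipated=8.167

Answer: 1.50 V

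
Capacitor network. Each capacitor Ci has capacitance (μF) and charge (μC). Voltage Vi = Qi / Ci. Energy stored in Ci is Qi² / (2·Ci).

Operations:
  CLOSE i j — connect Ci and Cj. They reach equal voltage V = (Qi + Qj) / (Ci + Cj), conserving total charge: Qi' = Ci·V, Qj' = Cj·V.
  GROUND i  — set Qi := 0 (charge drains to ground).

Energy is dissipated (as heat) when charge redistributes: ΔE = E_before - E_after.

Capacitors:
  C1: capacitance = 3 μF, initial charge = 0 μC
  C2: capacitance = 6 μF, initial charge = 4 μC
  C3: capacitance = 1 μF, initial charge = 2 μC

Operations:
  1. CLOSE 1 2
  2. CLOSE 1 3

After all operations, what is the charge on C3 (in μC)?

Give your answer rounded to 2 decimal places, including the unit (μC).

Answer: 0.83 μC

Derivation:
Initial: C1(3μF, Q=0μC, V=0.00V), C2(6μF, Q=4μC, V=0.67V), C3(1μF, Q=2μC, V=2.00V)
Op 1: CLOSE 1-2: Q_total=4.00, C_total=9.00, V=0.44; Q1=1.33, Q2=2.67; dissipated=0.444
Op 2: CLOSE 1-3: Q_total=3.33, C_total=4.00, V=0.83; Q1=2.50, Q3=0.83; dissipated=0.907
Final charges: Q1=2.50, Q2=2.67, Q3=0.83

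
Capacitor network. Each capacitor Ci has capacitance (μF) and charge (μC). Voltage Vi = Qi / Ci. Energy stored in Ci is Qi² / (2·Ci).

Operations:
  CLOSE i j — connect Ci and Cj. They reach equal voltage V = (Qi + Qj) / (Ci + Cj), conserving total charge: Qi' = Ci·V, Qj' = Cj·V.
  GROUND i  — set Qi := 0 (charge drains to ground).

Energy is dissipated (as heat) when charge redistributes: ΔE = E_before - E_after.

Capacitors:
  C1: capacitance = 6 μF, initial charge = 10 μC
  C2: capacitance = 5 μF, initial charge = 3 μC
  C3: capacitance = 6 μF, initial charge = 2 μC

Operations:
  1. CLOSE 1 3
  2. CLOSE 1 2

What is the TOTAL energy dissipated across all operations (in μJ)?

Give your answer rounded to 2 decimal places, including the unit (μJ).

Answer: 2.88 μJ

Derivation:
Initial: C1(6μF, Q=10μC, V=1.67V), C2(5μF, Q=3μC, V=0.60V), C3(6μF, Q=2μC, V=0.33V)
Op 1: CLOSE 1-3: Q_total=12.00, C_total=12.00, V=1.00; Q1=6.00, Q3=6.00; dissipated=2.667
Op 2: CLOSE 1-2: Q_total=9.00, C_total=11.00, V=0.82; Q1=4.91, Q2=4.09; dissipated=0.218
Total dissipated: 2.885 μJ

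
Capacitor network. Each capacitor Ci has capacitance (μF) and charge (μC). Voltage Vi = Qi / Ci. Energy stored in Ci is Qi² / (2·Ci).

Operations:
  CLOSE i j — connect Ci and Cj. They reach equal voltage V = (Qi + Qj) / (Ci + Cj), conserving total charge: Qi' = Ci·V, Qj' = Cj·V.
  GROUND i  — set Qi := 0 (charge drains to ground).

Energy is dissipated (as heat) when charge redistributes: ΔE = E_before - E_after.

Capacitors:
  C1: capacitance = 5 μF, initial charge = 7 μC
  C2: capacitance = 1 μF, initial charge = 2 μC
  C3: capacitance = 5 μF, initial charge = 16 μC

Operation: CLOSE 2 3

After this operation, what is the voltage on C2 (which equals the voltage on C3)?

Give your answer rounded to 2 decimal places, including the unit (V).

Initial: C1(5μF, Q=7μC, V=1.40V), C2(1μF, Q=2μC, V=2.00V), C3(5μF, Q=16μC, V=3.20V)
Op 1: CLOSE 2-3: Q_total=18.00, C_total=6.00, V=3.00; Q2=3.00, Q3=15.00; dissipated=0.600

Answer: 3.00 V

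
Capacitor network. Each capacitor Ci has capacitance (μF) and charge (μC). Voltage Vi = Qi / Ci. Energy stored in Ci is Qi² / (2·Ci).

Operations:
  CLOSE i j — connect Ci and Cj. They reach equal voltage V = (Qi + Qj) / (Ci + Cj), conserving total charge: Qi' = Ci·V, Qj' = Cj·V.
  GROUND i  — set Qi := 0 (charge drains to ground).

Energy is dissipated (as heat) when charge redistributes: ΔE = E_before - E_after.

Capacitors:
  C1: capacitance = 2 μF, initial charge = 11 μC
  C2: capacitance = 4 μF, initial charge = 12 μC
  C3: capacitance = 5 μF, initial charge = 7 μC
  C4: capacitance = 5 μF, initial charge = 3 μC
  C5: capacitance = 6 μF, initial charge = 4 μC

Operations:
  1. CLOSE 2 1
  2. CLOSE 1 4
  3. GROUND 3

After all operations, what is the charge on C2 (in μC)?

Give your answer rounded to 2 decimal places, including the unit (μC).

Initial: C1(2μF, Q=11μC, V=5.50V), C2(4μF, Q=12μC, V=3.00V), C3(5μF, Q=7μC, V=1.40V), C4(5μF, Q=3μC, V=0.60V), C5(6μF, Q=4μC, V=0.67V)
Op 1: CLOSE 2-1: Q_total=23.00, C_total=6.00, V=3.83; Q2=15.33, Q1=7.67; dissipated=4.167
Op 2: CLOSE 1-4: Q_total=10.67, C_total=7.00, V=1.52; Q1=3.05, Q4=7.62; dissipated=7.467
Op 3: GROUND 3: Q3=0; energy lost=4.900
Final charges: Q1=3.05, Q2=15.33, Q3=0.00, Q4=7.62, Q5=4.00

Answer: 15.33 μC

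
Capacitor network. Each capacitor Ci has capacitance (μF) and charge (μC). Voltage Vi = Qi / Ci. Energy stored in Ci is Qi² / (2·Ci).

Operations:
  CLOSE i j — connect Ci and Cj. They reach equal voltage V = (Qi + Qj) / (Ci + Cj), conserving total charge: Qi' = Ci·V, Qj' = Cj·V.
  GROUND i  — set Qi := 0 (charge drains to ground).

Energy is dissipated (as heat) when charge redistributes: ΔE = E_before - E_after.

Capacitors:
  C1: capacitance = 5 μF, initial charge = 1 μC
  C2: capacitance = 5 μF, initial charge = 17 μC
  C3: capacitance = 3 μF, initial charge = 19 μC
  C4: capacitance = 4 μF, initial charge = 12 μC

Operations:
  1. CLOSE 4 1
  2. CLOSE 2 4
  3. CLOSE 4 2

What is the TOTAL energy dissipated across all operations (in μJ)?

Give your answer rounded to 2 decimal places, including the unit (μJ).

Initial: C1(5μF, Q=1μC, V=0.20V), C2(5μF, Q=17μC, V=3.40V), C3(3μF, Q=19μC, V=6.33V), C4(4μF, Q=12μC, V=3.00V)
Op 1: CLOSE 4-1: Q_total=13.00, C_total=9.00, V=1.44; Q4=5.78, Q1=7.22; dissipated=8.711
Op 2: CLOSE 2-4: Q_total=22.78, C_total=9.00, V=2.53; Q2=12.65, Q4=10.12; dissipated=4.249
Op 3: CLOSE 4-2: Q_total=22.78, C_total=9.00, V=2.53; Q4=10.12, Q2=12.65; dissipated=0.000
Total dissipated: 12.960 μJ

Answer: 12.96 μJ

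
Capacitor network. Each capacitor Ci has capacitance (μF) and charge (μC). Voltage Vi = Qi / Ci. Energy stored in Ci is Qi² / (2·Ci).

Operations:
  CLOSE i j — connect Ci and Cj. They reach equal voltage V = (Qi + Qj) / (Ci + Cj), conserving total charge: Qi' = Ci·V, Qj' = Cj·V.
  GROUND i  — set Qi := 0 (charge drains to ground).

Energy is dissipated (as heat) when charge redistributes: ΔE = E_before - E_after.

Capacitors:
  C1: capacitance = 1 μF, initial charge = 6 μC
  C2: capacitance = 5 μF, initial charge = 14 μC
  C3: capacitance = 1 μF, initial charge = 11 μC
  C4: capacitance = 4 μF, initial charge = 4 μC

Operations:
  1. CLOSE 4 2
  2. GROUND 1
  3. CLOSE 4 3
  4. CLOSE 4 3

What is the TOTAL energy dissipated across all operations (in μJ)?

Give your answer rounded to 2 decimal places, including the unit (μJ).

Answer: 54.00 μJ

Derivation:
Initial: C1(1μF, Q=6μC, V=6.00V), C2(5μF, Q=14μC, V=2.80V), C3(1μF, Q=11μC, V=11.00V), C4(4μF, Q=4μC, V=1.00V)
Op 1: CLOSE 4-2: Q_total=18.00, C_total=9.00, V=2.00; Q4=8.00, Q2=10.00; dissipated=3.600
Op 2: GROUND 1: Q1=0; energy lost=18.000
Op 3: CLOSE 4-3: Q_total=19.00, C_total=5.00, V=3.80; Q4=15.20, Q3=3.80; dissipated=32.400
Op 4: CLOSE 4-3: Q_total=19.00, C_total=5.00, V=3.80; Q4=15.20, Q3=3.80; dissipated=0.000
Total dissipated: 54.000 μJ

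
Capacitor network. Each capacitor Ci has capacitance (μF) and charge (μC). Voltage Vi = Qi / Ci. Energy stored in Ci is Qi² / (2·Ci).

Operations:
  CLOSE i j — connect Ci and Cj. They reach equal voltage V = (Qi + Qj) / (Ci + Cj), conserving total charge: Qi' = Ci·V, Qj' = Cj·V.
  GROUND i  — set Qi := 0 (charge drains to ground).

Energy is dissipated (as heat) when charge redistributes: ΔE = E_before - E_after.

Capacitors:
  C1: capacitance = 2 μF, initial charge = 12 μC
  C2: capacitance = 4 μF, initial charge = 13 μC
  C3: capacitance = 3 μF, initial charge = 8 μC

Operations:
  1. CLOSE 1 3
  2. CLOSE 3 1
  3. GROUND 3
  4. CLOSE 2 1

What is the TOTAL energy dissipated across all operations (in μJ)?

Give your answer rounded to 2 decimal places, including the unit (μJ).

Initial: C1(2μF, Q=12μC, V=6.00V), C2(4μF, Q=13μC, V=3.25V), C3(3μF, Q=8μC, V=2.67V)
Op 1: CLOSE 1-3: Q_total=20.00, C_total=5.00, V=4.00; Q1=8.00, Q3=12.00; dissipated=6.667
Op 2: CLOSE 3-1: Q_total=20.00, C_total=5.00, V=4.00; Q3=12.00, Q1=8.00; dissipated=0.000
Op 3: GROUND 3: Q3=0; energy lost=24.000
Op 4: CLOSE 2-1: Q_total=21.00, C_total=6.00, V=3.50; Q2=14.00, Q1=7.00; dissipated=0.375
Total dissipated: 31.042 μJ

Answer: 31.04 μJ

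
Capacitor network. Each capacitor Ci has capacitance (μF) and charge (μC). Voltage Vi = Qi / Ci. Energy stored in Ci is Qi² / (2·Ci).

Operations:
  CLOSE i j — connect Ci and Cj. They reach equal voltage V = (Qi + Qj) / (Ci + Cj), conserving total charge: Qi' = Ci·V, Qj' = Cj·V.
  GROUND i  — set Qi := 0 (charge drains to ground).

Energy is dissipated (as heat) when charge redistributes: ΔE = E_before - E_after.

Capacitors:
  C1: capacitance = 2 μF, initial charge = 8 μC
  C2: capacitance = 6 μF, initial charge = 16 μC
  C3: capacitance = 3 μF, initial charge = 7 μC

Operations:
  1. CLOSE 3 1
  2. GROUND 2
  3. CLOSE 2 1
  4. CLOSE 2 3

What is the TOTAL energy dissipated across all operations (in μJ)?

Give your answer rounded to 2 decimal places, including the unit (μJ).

Answer: 34.81 μJ

Derivation:
Initial: C1(2μF, Q=8μC, V=4.00V), C2(6μF, Q=16μC, V=2.67V), C3(3μF, Q=7μC, V=2.33V)
Op 1: CLOSE 3-1: Q_total=15.00, C_total=5.00, V=3.00; Q3=9.00, Q1=6.00; dissipated=1.667
Op 2: GROUND 2: Q2=0; energy lost=21.333
Op 3: CLOSE 2-1: Q_total=6.00, C_total=8.00, V=0.75; Q2=4.50, Q1=1.50; dissipated=6.750
Op 4: CLOSE 2-3: Q_total=13.50, C_total=9.00, V=1.50; Q2=9.00, Q3=4.50; dissipated=5.062
Total dissipated: 34.812 μJ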